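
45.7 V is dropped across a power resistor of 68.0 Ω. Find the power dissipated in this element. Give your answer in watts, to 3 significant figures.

30.7 W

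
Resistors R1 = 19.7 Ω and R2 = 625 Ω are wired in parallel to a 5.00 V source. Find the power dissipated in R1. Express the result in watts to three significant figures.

Each parallel branch sees the full supply voltage, so P = V²/R applies directly to the target branch.
P_R1 = V² / R1 = (5.00)² / 19.7 Ω = 1.269 W

1.27 W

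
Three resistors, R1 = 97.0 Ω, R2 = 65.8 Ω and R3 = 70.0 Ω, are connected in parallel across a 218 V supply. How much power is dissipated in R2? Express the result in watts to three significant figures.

Each parallel branch sees the full supply voltage, so P = V²/R applies directly to the target branch.
P_R2 = V² / R2 = (218)² / 65.8 Ω = 722.2 W

722 W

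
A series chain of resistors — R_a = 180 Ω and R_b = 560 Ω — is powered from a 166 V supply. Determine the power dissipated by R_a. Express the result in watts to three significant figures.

9.06 W

The current is common to all series resistors; compute it, then apply P = I²R for the target.
R_total = 180 + 560 = 740.0 Ω
I = V / R_total = 166 / 740.0 = 0.2243 A
P_R_a = I² × R_a = (0.2243)² × 180 = 9.058 W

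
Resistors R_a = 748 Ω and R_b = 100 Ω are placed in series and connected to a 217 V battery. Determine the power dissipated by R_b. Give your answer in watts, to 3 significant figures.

6.55 W

Every series element carries the same I. Get I from the total resistance, then P = I² × R_b.
R_total = 748 + 100 = 848.0 Ω
I = V / R_total = 217 / 848.0 = 0.2559 A
P_R_b = I² × R_b = (0.2559)² × 100 = 6.548 W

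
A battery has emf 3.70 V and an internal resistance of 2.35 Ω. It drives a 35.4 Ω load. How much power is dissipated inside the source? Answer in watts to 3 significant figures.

0.0226 W

r is in series with the load, so it carries the full circuit current — the loss in it is I²r.
I = ε / (r + R) = 3.70 / (2.35 + 35.4) = 0.09801 A
P_int = I² r = (0.09801)² × 2.35 = 0.02258 W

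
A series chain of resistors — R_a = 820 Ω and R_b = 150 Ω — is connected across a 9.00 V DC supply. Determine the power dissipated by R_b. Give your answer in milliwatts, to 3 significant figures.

12.9 mW

Every series element carries the same I. Get I from the total resistance, then P = I² × R_b.
R_total = 820 + 150 = 970.0 Ω
I = V / R_total = 9.00 / 970.0 = 0.009278 A
P_R_b = I² × R_b = (0.009278)² × 150 = 0.01291 W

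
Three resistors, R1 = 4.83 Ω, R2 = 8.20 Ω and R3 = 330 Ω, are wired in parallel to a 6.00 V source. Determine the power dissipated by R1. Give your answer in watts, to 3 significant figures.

Each parallel branch sees the full supply voltage, so P = V²/R applies directly to the target branch.
P_R1 = V² / R1 = (6.00)² / 4.83 Ω = 7.453 W

7.45 W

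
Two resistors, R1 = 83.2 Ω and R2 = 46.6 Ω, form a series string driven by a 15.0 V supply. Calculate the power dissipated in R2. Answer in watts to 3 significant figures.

0.622 W

In a series string the same current flows through every resistor — find that current, then P = I²R for the one we want.
R_total = 83.2 + 46.6 = 129.8 Ω
I = V / R_total = 15.0 / 129.8 = 0.1156 A
P_R2 = I² × R2 = (0.1156)² × 46.6 = 0.6223 W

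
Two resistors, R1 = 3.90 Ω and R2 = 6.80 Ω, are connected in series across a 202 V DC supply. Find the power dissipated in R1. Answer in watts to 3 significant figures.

Series elements share the same current, so find I first, then use P = I²R.
R_total = 3.90 + 6.80 = 10.70 Ω
I = V / R_total = 202 / 10.70 = 18.88 A
P_R1 = I² × R1 = (18.88)² × 3.90 = 1390 W

1390 W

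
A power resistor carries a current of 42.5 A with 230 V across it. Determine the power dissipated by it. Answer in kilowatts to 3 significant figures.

Since both terminal voltage and current are stated, P = V I gives the power in one step.
P = 230 V × 42.50 A = 9775 W

9.78 kW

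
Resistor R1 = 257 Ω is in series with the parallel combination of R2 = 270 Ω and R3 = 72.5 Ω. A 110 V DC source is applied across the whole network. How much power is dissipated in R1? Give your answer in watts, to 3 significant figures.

First combine the parallel branches into one equivalent R_p, then R1 + R_p is a series pair.
R_p = (270×72.5)/(270+72.5) = 57.15 Ω
R_total = 257 + 57.15 = 314.2 Ω
I = V / R_total = 110 / 314.2 = 0.3501 A
R1 is in the main series path, so its power is I²R1.
P_R1 = (0.3501)² × 257 = 31.51 W

31.5 W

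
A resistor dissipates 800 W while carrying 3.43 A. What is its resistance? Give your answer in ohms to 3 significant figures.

Inverting the appropriate power form: R = P / I².
R = 800 / (3.430)² = 68.00 Ω

68.0 Ω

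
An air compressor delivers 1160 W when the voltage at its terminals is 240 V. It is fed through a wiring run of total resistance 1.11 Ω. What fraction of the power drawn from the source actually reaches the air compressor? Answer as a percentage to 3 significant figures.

I = P / V = 1160 / 240 = 4.833 A through the wiring run.
P_line = I² R_line = (4.833)² × 1.11 = 25.93 W
P_source = P_load + P_line = 1160 + 25.93 = 1186 W
η = P_load / P_source = 1160 / 1186 = 0.9781

97.8 %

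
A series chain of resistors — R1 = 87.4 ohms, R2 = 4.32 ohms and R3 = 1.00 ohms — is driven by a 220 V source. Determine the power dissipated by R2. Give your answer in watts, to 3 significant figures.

In a series string the same current flows through every resistor — find that current, then P = I²R for the one we want.
R_total = 87.4 + 4.32 + 1.00 = 92.72 Ω
I = V / R_total = 220 / 92.72 = 2.373 A
P_R2 = I² × R2 = (2.373)² × 4.32 = 24.32 W

24.3 W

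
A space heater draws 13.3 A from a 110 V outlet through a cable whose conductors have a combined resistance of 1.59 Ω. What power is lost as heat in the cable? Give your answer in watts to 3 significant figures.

281 W

The cable is a series resistance carrying the load current; its dissipation is I²R_line.
The cable carries the full 13.3 A.
P_line = I² R_line = (13.30)² × 1.59 = 281.3 W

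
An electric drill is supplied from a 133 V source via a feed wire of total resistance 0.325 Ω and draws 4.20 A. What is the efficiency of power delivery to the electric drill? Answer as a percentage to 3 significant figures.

The feed wire carries the full 4.20 A.
P_line = I² R_line = (4.200)² × 0.325 = 5.733 W
P_source = V I = 133 × 4.200 = 558.6 W; P_load = 552.9 W
η = P_load / P_source = 552.9 / 558.6 = 0.9897

99.0 %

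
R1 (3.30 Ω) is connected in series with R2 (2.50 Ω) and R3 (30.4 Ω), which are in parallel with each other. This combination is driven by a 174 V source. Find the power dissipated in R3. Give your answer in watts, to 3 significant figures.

169 W

First combine the parallel branches into one equivalent R_p, then R1 + R_p is a series pair.
R_p = (2.50×30.4)/(2.50+30.4) = 2.310 Ω
R_total = 3.30 + 2.310 = 5.610 Ω
I = V / R_total = 174 / 5.610 = 31.02 A
Voltage across the parallel pair: V_p = I × R_p = 31.02 × 2.310 = 71.65 V
R3 is across V_p, so use P = V²/R for that branch.
P_R3 = (71.65)² / 30.4 = 168.9 W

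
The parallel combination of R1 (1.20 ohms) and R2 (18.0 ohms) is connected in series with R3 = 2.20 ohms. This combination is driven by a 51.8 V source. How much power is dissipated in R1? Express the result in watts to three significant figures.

256 W

Collapse the R1‖R2 pair into one equivalent R_p; then R_p and R3 form a series string.
R_p = (1.20×18.0)/(1.20+18.0) = 1.125 Ω
R_total = R_p + 2.20 = 1.125 + 2.20 = 3.325 Ω
I = V / R_total = 51.8 / 3.325 = 15.58 A
Voltage across the parallel pair: V_p = I × R_p = 15.58 × 1.125 = 17.53 V
R1 sits across V_p; its power is V_p²/R.
P_R1 = (17.53)² / 1.20 = 256.0 W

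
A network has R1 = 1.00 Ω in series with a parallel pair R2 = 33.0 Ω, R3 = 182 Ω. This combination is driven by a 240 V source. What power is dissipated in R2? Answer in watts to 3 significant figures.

1630 W

Replace R2 and R3 with their parallel equivalent so the circuit becomes R1 in series with R_p.
R_p = (33.0×182)/(33.0+182) = 27.93 Ω
R_total = 1.00 + 27.93 = 28.93 Ω
I = V / R_total = 240 / 28.93 = 8.294 A
Voltage across the parallel pair: V_p = I × R_p = 8.294 × 27.93 = 231.7 V
With V_p across R2, its power is V_p²/R2.
P_R2 = (231.7)² / 33.0 = 1627 W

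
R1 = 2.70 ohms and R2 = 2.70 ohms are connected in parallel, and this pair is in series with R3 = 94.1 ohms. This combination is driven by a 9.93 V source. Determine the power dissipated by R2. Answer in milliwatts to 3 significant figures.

7.31 mW

Collapse the R1‖R2 pair into one equivalent R_p; then R_p and R3 form a series string.
R_p = (2.70×2.70)/(2.70+2.70) = 1.350 Ω
R_total = R_p + 94.1 = 1.350 + 94.1 = 95.45 Ω
I = V / R_total = 9.93 / 95.45 = 0.1040 A
Voltage across the parallel pair: V_p = I × R_p = 0.1040 × 1.350 = 0.1404 V
Use P = V²/R for R2 with V = V_p.
P_R2 = (0.1404)² / 2.70 = 0.007306 W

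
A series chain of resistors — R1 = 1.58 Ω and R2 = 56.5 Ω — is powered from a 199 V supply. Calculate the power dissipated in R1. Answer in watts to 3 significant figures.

18.5 W

Every series element carries the same I. Get I from the total resistance, then P = I² × R1.
R_total = 1.58 + 56.5 = 58.08 Ω
I = V / R_total = 199 / 58.08 = 3.426 A
P_R1 = I² × R1 = (3.426)² × 1.58 = 18.55 W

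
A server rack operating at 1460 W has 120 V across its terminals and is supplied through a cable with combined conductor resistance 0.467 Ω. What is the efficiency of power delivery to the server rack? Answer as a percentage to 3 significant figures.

95.5 %

I = P / V = 1460 / 120 = 12.17 A through the cable.
P_line = I² R_line = (12.17)² × 0.467 = 69.13 W
P_source = P_load + P_line = 1460 + 69.13 = 1529 W
η = P_load / P_source = 1460 / 1529 = 0.9548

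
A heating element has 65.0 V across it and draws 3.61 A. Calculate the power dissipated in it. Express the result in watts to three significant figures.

235 W

Since both terminal voltage and current are stated, P = V I gives the power in one step.
P = 65.0 V × 3.610 A = 234.7 W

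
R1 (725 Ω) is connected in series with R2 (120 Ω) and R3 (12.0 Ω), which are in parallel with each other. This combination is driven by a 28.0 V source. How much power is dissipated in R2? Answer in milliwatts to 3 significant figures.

1.44 mW

First combine the parallel branches into one equivalent R_p, then R1 + R_p is a series pair.
R_p = (120×12.0)/(120+12.0) = 10.91 Ω
R_total = 725 + 10.91 = 735.9 Ω
I = V / R_total = 28.0 / 735.9 = 0.03805 A
Voltage across the parallel pair: V_p = I × R_p = 0.03805 × 10.91 = 0.4151 V
With V_p across R2, its power is V_p²/R2.
P_R2 = (0.4151)² / 120 = 0.001436 W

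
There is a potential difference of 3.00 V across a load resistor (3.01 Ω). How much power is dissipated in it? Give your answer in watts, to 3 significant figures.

2.99 W

V and R are stated; P = V²/R avoids computing the current.
P = (3.00 V)² / 3.01 Ω = 2.990 W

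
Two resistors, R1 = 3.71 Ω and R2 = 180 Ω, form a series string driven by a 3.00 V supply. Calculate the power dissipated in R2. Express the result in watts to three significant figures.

0.0480 W

The current is common to all series resistors; compute it, then apply P = I²R for the target.
R_total = 3.71 + 180 = 183.7 Ω
I = V / R_total = 3.00 / 183.7 = 0.01633 A
P_R2 = I² × R2 = (0.01633)² × 180 = 0.04800 W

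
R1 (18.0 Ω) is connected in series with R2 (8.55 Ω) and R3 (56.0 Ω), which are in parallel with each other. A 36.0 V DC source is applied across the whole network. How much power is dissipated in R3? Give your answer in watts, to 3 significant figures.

1.97 W

Collapse R2‖R3 to a single equivalent, reducing the network to two series elements.
R_p = (8.55×56.0)/(8.55+56.0) = 7.418 Ω
R_total = 18.0 + 7.418 = 25.42 Ω
I = V / R_total = 36.0 / 25.42 = 1.416 A
Voltage across the parallel pair: V_p = I × R_p = 1.416 × 7.418 = 10.51 V
R3 is across V_p, so use P = V²/R for that branch.
P_R3 = (10.51)² / 56.0 = 1.971 W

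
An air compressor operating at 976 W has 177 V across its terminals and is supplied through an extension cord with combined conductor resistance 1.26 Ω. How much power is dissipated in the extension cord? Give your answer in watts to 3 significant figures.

38.3 W

Line loss is just I²R for the cable — we know both I and R_line directly.
I = P / V = 976 / 177 = 5.514 A through the extension cord.
P_line = I² R_line = (5.514)² × 1.26 = 38.31 W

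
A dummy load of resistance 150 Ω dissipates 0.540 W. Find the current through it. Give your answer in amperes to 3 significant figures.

0.0600 A

From P = V I = I²R = V²/R, with the two given quantities we get I = √(P / R).
I = √(0.540 / 150) = 0.06000 A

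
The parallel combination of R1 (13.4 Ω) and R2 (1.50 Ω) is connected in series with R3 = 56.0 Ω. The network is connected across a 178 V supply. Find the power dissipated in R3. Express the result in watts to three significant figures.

539 W

Collapse the R1‖R2 pair into one equivalent R_p; then R_p and R3 form a series string.
R_p = (13.4×1.50)/(13.4+1.50) = 1.349 Ω
R_total = R_p + 56.0 = 1.349 + 56.0 = 57.35 Ω
I = V / R_total = 178 / 57.35 = 3.104 A
R3 carries the full series current, so P = I²R.
P_R3 = (3.104)² × 56.0 = 539.5 W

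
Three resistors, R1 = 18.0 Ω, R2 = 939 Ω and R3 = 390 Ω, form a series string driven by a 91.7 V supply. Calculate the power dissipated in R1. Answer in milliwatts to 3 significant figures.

83.4 mW

Series elements share the same current, so find I first, then use P = I²R.
R_total = 18.0 + 939 + 390 = 1347 Ω
I = V / R_total = 91.7 / 1347 = 0.06808 A
P_R1 = I² × R1 = (0.06808)² × 18.0 = 0.08342 W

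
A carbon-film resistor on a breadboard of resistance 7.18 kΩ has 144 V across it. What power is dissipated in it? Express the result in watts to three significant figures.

With V across and R both known, P = V²/R gives the dissipation directly.
P = (144 V)² / 7180 Ω = 2.888 W

2.89 W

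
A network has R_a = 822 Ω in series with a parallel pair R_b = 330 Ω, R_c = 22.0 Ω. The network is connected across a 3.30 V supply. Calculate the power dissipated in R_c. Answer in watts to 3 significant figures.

Reduce the parallel pair to R_p first; the network is then a simple series string.
R_p = (330×22.0)/(330+22.0) = 20.62 Ω
R_total = 822 + 20.62 = 842.6 Ω
I = V / R_total = 3.30 / 842.6 = 0.003916 A
Voltage across the parallel pair: V_p = I × R_p = 0.003916 × 20.62 = 0.08077 V
With V_p across R_c, its power is V_p²/R_c.
P_R_c = (0.08077)² / 22.0 = 0.0002966 W

0.000297 W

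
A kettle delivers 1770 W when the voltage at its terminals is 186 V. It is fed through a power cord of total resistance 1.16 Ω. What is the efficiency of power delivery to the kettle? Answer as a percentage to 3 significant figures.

I = P / V = 1770 / 186 = 9.516 A through the power cord.
P_line = I² R_line = (9.516)² × 1.16 = 105.0 W
P_source = P_load + P_line = 1770 + 105.0 = 1875 W
η = P_load / P_source = 1770 / 1875 = 0.9440

94.4 %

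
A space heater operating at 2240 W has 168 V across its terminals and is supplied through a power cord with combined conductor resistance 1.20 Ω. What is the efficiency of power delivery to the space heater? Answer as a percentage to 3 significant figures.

91.3 %

I = P / V = 2240 / 168 = 13.33 A through the power cord.
P_line = I² R_line = (13.33)² × 1.20 = 213.3 W
P_source = P_load + P_line = 2240 + 213.3 = 2453 W
η = P_load / P_source = 2240 / 2453 = 0.9130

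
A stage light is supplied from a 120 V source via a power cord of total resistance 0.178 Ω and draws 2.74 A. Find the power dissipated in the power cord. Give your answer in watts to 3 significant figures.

Only the current and the line resistance are needed for the I²R loss.
The power cord carries the full 2.74 A.
P_line = I² R_line = (2.740)² × 0.178 = 1.336 W

1.34 W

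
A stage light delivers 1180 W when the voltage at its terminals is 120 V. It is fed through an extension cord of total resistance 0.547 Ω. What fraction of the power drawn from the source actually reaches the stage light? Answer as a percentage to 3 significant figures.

I = P / V = 1180 / 120 = 9.833 A through the extension cord.
P_line = I² R_line = (9.833)² × 0.547 = 52.89 W
P_source = P_load + P_line = 1180 + 52.89 = 1233 W
η = P_load / P_source = 1180 / 1233 = 0.9571

95.7 %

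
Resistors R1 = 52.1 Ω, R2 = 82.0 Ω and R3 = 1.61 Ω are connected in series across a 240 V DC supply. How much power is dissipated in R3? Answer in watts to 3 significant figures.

5.04 W

The current is common to all series resistors; compute it, then apply P = I²R for the target.
R_total = 52.1 + 82.0 + 1.61 = 135.7 Ω
I = V / R_total = 240 / 135.7 = 1.768 A
P_R3 = I² × R3 = (1.768)² × 1.61 = 5.035 W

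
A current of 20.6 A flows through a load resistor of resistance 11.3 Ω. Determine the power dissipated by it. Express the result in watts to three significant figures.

4800 W

Knowing I and R, the power is just I²R — no need to find V first.
P = (20.60 A)² × 11.3 Ω = 4795 W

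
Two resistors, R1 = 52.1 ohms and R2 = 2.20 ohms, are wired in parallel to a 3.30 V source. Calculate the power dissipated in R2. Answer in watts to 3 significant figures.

Parallel branches share the same voltage; P = V²/R gives the branch power in one step.
P_R2 = V² / R2 = (3.30)² / 2.20 Ω = 4.950 W

4.95 W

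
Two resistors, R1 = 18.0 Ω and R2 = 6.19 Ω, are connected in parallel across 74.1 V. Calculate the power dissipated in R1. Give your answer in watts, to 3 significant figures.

305 W

Each parallel branch sees the full supply voltage, so P = V²/R applies directly to the target branch.
P_R1 = V² / R1 = (74.1)² / 18.0 Ω = 305.0 W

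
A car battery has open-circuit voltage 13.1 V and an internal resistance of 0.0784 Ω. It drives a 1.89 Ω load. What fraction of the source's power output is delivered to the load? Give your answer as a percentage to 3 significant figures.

The source delivers εI, of which I²R reaches the load and I²r is lost; since I is common, η = R/(R+r).
η = R / (R + r) = 1.89 / (1.89 + 0.0784) = 0.9602

96.0 %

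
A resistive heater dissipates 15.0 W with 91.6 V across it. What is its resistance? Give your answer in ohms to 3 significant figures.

The two known quantities fix the third via R = V² / P.
R = (91.6)² / 15.0 = 559.4 Ω

559 Ω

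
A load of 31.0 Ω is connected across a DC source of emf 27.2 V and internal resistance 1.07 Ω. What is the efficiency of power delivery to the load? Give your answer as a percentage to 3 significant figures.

Both r and R carry the same current, so the power split is just the resistance split: η = R/(R+r).
η = R / (R + r) = 31.0 / (31.0 + 1.07) = 0.9666

96.7 %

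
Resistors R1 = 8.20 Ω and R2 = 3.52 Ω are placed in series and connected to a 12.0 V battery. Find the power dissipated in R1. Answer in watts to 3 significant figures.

8.60 W

Every series element carries the same I. Get I from the total resistance, then P = I² × R1.
R_total = 8.20 + 3.52 = 11.72 Ω
I = V / R_total = 12.0 / 11.72 = 1.024 A
P_R1 = I² × R1 = (1.024)² × 8.20 = 8.596 W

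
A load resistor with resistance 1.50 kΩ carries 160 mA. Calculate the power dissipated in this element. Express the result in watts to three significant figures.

With I and R stated, P = I²R applies in one step.
P = (0.1600 A)² × 1500 Ω = 38.40 W

38.4 W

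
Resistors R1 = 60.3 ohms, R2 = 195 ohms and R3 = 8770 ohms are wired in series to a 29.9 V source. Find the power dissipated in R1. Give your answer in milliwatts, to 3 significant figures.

0.662 mW

In a series string the same current flows through every resistor — find that current, then P = I²R for the one we want.
R_total = 60.3 + 195 + 8770 = 9025 Ω
I = V / R_total = 29.9 / 9025 = 0.003313 A
P_R1 = I² × R1 = (0.003313)² × 60.3 = 0.0006618 W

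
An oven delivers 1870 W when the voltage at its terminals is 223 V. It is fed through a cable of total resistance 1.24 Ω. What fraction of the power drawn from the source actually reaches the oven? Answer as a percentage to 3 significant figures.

95.5 %

I = P / V = 1870 / 223 = 8.386 A through the cable.
P_line = I² R_line = (8.386)² × 1.24 = 87.20 W
P_source = P_load + P_line = 1870 + 87.20 = 1957 W
η = P_load / P_source = 1870 / 1957 = 0.9554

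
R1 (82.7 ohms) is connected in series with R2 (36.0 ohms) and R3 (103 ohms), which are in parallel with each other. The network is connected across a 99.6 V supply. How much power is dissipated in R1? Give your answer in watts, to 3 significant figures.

Replace R2 and R3 with their parallel equivalent so the circuit becomes R1 in series with R_p.
R_p = (36.0×103)/(36.0+103) = 26.68 Ω
R_total = 82.7 + 26.68 = 109.4 Ω
I = V / R_total = 99.6 / 109.4 = 0.9106 A
R1 carries the full series current, so P = I²R.
P_R1 = (0.9106)² × 82.7 = 68.58 W

68.6 W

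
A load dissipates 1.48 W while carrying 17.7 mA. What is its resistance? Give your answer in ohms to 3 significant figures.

4720 Ω

Inverting the appropriate power form: R = P / I².
R = 1.48 / (0.01770)² = 4724 Ω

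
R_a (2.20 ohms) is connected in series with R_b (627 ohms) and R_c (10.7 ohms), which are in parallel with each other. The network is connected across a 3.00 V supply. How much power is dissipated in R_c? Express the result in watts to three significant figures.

0.575 W

Reduce the parallel pair to R_p first; the network is then a simple series string.
R_p = (627×10.7)/(627+10.7) = 10.52 Ω
R_total = 2.20 + 10.52 = 12.72 Ω
I = V / R_total = 3.00 / 12.72 = 0.2358 A
Voltage across the parallel pair: V_p = I × R_p = 0.2358 × 10.52 = 2.481 V
With V_p across R_c, its power is V_p²/R_c.
P_R_c = (2.481)² / 10.7 = 0.5753 W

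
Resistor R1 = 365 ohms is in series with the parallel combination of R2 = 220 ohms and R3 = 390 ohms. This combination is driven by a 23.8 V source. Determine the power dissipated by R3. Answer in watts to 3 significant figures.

0.112 W

Reduce the parallel pair to R_p first; the network is then a simple series string.
R_p = (220×390)/(220+390) = 140.7 Ω
R_total = 365 + 140.7 = 505.7 Ω
I = V / R_total = 23.8 / 505.7 = 0.04707 A
Voltage across the parallel pair: V_p = I × R_p = 0.04707 × 140.7 = 6.620 V
With V_p across R3, its power is V_p²/R3.
P_R3 = (6.620)² / 390 = 0.1124 W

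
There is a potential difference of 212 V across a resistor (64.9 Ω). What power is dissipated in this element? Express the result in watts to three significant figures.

693 W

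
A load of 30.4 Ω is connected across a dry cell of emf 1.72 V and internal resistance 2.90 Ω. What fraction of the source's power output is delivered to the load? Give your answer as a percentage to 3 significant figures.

Efficiency is P_load / P_total. With a series r and R sharing the same I, P = I²R for each, so η = R/(R+r).
η = R / (R + r) = 30.4 / (30.4 + 2.90) = 0.9129

91.3 %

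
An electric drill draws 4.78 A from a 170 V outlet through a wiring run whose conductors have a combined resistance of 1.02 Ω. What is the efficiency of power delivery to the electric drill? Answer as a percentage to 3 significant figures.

The wiring run carries the full 4.78 A.
P_line = I² R_line = (4.780)² × 1.02 = 23.31 W
P_source = V I = 170 × 4.780 = 812.6 W; P_load = 789.3 W
η = P_load / P_source = 789.3 / 812.6 = 0.9713

97.1 %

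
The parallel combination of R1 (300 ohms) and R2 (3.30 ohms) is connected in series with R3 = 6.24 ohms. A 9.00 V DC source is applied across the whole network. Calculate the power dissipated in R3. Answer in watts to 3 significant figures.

Reduce the parallel combination to a single R_p; the circuit then becomes R_p in series with the remaining resistor.
R_p = (300×3.30)/(300+3.30) = 3.264 Ω
R_total = R_p + 6.24 = 3.264 + 6.24 = 9.504 Ω
I = V / R_total = 9.00 / 9.504 = 0.9470 A
R3 is the series element, so its power is I²R.
P_R3 = (0.9470)² × 6.24 = 5.596 W

5.60 W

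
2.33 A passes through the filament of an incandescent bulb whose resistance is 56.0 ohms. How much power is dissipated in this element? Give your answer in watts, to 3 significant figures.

The current through and the resistance of the element are both given; use P = I²R.
P = (2.330 A)² × 56.0 Ω = 304.0 W

304 W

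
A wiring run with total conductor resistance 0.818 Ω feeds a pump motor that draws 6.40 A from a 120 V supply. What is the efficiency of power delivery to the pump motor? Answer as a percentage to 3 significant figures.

95.6 %

The wiring run carries the full 6.40 A.
P_line = I² R_line = (6.400)² × 0.818 = 33.51 W
P_source = V I = 120 × 6.400 = 768.0 W; P_load = 734.5 W
η = P_load / P_source = 734.5 / 768.0 = 0.9564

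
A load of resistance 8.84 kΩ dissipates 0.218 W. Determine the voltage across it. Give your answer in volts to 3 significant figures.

Rearranging the power relation for the two known quantities gives V = √(P R).
V = √(0.218 × 8840) = 43.90 V

43.9 V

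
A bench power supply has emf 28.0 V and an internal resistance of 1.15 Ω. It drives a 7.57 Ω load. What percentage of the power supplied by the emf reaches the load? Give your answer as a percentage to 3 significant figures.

Both r and R carry the same current, so the power split is just the resistance split: η = R/(R+r).
η = R / (R + r) = 7.57 / (7.57 + 1.15) = 0.8681

86.8 %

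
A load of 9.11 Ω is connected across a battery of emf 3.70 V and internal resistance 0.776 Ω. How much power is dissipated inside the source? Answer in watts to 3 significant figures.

0.109 W

r is in series with the load, so it carries the full circuit current — the loss in it is I²r.
I = ε / (r + R) = 3.70 / (0.776 + 9.11) = 0.3743 A
P_int = I² r = (0.3743)² × 0.776 = 0.1087 W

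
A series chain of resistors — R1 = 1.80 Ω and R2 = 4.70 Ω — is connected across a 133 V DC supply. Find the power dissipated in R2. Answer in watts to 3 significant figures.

1970 W

Every series element carries the same I. Get I from the total resistance, then P = I² × R2.
R_total = 1.80 + 4.70 = 6.500 Ω
I = V / R_total = 133 / 6.500 = 20.46 A
P_R2 = I² × R2 = (20.46)² × 4.70 = 1968 W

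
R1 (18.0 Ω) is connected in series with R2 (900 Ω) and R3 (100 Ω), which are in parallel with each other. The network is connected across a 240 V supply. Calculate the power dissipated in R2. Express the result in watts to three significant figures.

Reduce the parallel pair to R_p first; the network is then a simple series string.
R_p = (900×100)/(900+100) = 90.00 Ω
R_total = 18.0 + 90.00 = 108.0 Ω
I = V / R_total = 240 / 108.0 = 2.222 A
Voltage across the parallel pair: V_p = I × R_p = 2.222 × 90.00 = 200.0 V
R2 is across V_p, so use P = V²/R for that branch.
P_R2 = (200.0)² / 900 = 44.44 W

44.4 W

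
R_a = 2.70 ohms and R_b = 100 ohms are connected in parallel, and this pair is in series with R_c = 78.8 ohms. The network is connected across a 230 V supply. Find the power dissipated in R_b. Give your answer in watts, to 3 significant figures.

0.551 W

Combine R_a and R_b into their parallel equivalent first, reducing the network to two series resistors.
R_p = (2.70×100)/(2.70+100) = 2.629 Ω
R_total = R_p + 78.8 = 2.629 + 78.8 = 81.43 Ω
I = V / R_total = 230 / 81.43 = 2.825 A
Voltage across the parallel pair: V_p = I × R_p = 2.825 × 2.629 = 7.426 V
Use P = V²/R for R_b with V = V_p.
P_R_b = (7.426)² / 100 = 0.5514 W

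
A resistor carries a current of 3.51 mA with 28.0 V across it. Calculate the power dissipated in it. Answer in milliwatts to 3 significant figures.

98.3 mW

Since both terminal voltage and current are stated, P = V I gives the power in one step.
P = 28.0 V × 0.003510 A = 0.09828 W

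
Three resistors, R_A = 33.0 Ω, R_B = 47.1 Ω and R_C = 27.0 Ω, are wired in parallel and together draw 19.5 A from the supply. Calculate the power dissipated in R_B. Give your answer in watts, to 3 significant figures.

1030 W

Parallel branches share V, not I — compute V via R_eq, then use V²/R for the target branch.
1/R_eq = 1/33.0 + 1/47.1 + 1/27.0 ⇒ R_eq = 11.29 Ω
V = I_total × R_eq = 19.50 × 11.29 = 220.2 V
P_R_B = V² / R_B = (220.2)² / 47.1 = 1029 W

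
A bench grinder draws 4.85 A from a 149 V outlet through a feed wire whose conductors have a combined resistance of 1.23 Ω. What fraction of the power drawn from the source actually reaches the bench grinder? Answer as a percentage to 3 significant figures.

The feed wire carries the full 4.85 A.
P_line = I² R_line = (4.850)² × 1.23 = 28.93 W
P_source = V I = 149 × 4.850 = 722.6 W; P_load = 693.7 W
η = P_load / P_source = 693.7 / 722.6 = 0.9600

96.0 %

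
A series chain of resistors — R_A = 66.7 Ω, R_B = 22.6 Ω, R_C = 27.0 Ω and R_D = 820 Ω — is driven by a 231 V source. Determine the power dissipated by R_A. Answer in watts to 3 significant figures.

Series elements share the same current, so find I first, then use P = I²R.
R_total = 66.7 + 22.6 + 27.0 + 820 = 936.3 Ω
I = V / R_total = 231 / 936.3 = 0.2467 A
P_R_A = I² × R_A = (0.2467)² × 66.7 = 4.060 W

4.06 W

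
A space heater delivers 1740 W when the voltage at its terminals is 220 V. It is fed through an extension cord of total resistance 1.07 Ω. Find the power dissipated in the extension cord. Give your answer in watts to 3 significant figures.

66.9 W

The extension cord is a series resistance carrying the load current; its dissipation is I²R_line.
I = P / V = 1740 / 220 = 7.909 A through the extension cord.
P_line = I² R_line = (7.909)² × 1.07 = 66.93 W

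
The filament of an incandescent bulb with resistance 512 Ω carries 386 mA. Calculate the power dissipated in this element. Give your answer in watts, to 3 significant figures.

76.3 W

The current through and the resistance of the element are both given; use P = I²R.
P = (0.3860 A)² × 512 Ω = 76.29 W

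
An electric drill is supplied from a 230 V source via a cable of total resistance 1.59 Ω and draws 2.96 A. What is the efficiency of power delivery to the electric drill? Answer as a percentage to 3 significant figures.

The cable carries the full 2.96 A.
P_line = I² R_line = (2.960)² × 1.59 = 13.93 W
P_source = V I = 230 × 2.960 = 680.8 W; P_load = 666.9 W
η = P_load / P_source = 666.9 / 680.8 = 0.9795

98.0 %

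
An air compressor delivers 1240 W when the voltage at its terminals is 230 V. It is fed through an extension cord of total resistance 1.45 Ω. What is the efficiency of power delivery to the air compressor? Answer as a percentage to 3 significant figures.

96.7 %

I = P / V = 1240 / 230 = 5.391 A through the extension cord.
P_line = I² R_line = (5.391)² × 1.45 = 42.15 W
P_source = P_load + P_line = 1240 + 42.15 = 1282 W
η = P_load / P_source = 1240 / 1282 = 0.9671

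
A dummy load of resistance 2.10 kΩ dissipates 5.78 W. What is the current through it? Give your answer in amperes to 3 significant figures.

The two known quantities fix the third via I = √(P / R).
I = √(5.78 / 2100) = 0.05246 A

0.0525 A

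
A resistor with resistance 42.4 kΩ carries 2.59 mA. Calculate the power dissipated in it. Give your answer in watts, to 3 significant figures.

0.284 W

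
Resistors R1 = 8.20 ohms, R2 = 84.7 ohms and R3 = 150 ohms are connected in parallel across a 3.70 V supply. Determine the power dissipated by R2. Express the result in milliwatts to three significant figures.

Each parallel branch sees the full supply voltage, so P = V²/R applies directly to the target branch.
P_R2 = V² / R2 = (3.70)² / 84.7 Ω = 0.1616 W

162 mW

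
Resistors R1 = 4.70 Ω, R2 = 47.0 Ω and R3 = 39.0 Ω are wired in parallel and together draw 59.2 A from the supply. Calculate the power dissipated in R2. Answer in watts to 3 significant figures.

The branches share the same voltage, but only the total current is given — find V from the equivalent resistance first.
1/R_eq = 1/4.70 + 1/47.0 + 1/39.0 ⇒ R_eq = 3.851 Ω
V = I_total × R_eq = 59.20 × 3.851 = 228.0 V
P_R2 = V² / R2 = (228.0)² / 47.0 = 1106 W

1110 W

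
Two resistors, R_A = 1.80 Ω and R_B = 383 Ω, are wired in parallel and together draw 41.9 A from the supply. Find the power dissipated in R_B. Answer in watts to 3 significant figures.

We need the common branch voltage; get it from I_total × R_eq, then P = V²/R for the branch.
1/R_eq = 1/1.80 + 1/383 ⇒ R_eq = 1.792 Ω
V = I_total × R_eq = 41.90 × 1.792 = 75.07 V
P_R_B = V² / R_B = (75.07)² / 383 = 14.71 W

14.7 W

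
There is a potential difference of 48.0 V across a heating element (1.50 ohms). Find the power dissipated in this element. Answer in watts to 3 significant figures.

With V across and R both known, P = V²/R gives the dissipation directly.
P = (48.0 V)² / 1.50 Ω = 1536 W

1540 W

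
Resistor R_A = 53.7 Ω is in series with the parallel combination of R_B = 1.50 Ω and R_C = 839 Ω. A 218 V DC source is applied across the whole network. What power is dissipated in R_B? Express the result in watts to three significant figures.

Collapse R_B‖R_C to a single equivalent, reducing the network to two series elements.
R_p = (1.50×839)/(1.50+839) = 1.497 Ω
R_total = 53.7 + 1.497 = 55.20 Ω
I = V / R_total = 218 / 55.20 = 3.949 A
Voltage across the parallel pair: V_p = I × R_p = 3.949 × 1.497 = 5.914 V
With V_p across R_B, its power is V_p²/R_B.
P_R_B = (5.914)² / 1.50 = 23.31 W

23.3 W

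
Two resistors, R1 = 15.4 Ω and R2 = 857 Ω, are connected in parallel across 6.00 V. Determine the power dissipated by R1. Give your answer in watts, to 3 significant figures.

2.34 W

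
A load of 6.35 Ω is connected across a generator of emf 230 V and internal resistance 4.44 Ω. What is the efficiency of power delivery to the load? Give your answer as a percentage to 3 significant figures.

58.9 %

η = P_load/(P_load+P_int) = I²R/(I²R+I²r) = R/(R+r) — the I² cancels for series elements.
η = R / (R + r) = 6.35 / (6.35 + 4.44) = 0.5885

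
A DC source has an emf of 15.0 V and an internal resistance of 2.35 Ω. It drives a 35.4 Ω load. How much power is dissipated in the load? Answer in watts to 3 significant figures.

The internal resistance and the load are in series, so the same I flows through both; get I from ε/(r+R), then I²R for the load.
I = ε / (r + R) = 15.0 / (2.35 + 35.4) = 0.3974 A
P_load = I² R = (0.3974)² × 35.4 = 5.589 W

5.59 W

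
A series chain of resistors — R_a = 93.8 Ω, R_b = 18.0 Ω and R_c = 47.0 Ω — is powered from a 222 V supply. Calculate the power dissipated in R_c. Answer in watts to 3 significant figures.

91.9 W

In a series string the same current flows through every resistor — find that current, then P = I²R for the one we want.
R_total = 93.8 + 18.0 + 47.0 = 158.8 Ω
I = V / R_total = 222 / 158.8 = 1.398 A
P_R_c = I² × R_c = (1.398)² × 47.0 = 91.86 W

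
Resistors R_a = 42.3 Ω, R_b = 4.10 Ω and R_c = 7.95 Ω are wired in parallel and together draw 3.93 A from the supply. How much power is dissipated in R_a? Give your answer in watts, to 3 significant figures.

We need the common branch voltage; get it from I_total × R_eq, then P = V²/R for the branch.
1/R_eq = 1/42.3 + 1/4.10 + 1/7.95 ⇒ R_eq = 2.542 Ω
V = I_total × R_eq = 3.930 × 2.542 = 9.992 V
P_R_a = V² / R_a = (9.992)² / 42.3 = 2.360 W

2.36 W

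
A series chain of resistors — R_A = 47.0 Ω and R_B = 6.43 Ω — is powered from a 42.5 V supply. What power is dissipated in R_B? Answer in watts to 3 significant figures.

In a series string the same current flows through every resistor — find that current, then P = I²R for the one we want.
R_total = 47.0 + 6.43 = 53.43 Ω
I = V / R_total = 42.5 / 53.43 = 0.7954 A
P_R_B = I² × R_B = (0.7954)² × 6.43 = 4.068 W

4.07 W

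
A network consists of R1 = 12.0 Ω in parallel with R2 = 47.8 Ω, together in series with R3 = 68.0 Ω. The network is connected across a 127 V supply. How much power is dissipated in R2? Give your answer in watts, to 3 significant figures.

5.16 W

Combine R1 and R2 into their parallel equivalent first, reducing the network to two series resistors.
R_p = (12.0×47.8)/(12.0+47.8) = 9.592 Ω
R_total = R_p + 68.0 = 9.592 + 68.0 = 77.59 Ω
I = V / R_total = 127 / 77.59 = 1.637 A
Voltage across the parallel pair: V_p = I × R_p = 1.637 × 9.592 = 15.70 V
R2 sits across V_p; its power is V_p²/R.
P_R2 = (15.70)² / 47.8 = 5.157 W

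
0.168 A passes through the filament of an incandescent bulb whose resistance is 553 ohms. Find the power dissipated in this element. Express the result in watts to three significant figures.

15.6 W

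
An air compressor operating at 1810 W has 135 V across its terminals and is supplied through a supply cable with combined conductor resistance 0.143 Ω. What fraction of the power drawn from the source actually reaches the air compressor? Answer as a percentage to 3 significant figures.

I = P / V = 1810 / 135 = 13.41 A through the supply cable.
P_line = I² R_line = (13.41)² × 0.143 = 25.71 W
P_source = P_load + P_line = 1810 + 25.71 = 1836 W
η = P_load / P_source = 1810 / 1836 = 0.9860

98.6 %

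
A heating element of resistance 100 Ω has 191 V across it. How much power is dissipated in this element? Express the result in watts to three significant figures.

We know the drop across the element and its resistance — P = V²/R, one step.
P = (191 V)² / 100 Ω = 364.8 W

365 W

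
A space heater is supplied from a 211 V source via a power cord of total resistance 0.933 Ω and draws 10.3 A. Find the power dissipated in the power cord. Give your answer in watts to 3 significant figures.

Line loss is just I²R for the cable — we know both I and R_line directly.
The power cord carries the full 10.3 A.
P_line = I² R_line = (10.30)² × 0.933 = 98.98 W

99.0 W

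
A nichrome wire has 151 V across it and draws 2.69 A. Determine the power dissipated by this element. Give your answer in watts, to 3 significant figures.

406 W

With V and I both given, power follows immediately from P = V I.
P = 151 V × 2.690 A = 406.2 W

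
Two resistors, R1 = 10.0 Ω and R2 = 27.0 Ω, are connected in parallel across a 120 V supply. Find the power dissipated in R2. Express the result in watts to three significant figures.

533 W

R2 sits directly across the source, so P = V²/R with V = 120 V.
P_R2 = V² / R2 = (120)² / 27.0 Ω = 533.3 W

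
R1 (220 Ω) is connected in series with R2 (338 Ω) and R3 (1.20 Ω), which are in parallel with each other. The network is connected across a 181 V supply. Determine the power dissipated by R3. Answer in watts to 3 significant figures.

0.798 W

Collapse R2‖R3 to a single equivalent, reducing the network to two series elements.
R_p = (338×1.20)/(338+1.20) = 1.196 Ω
R_total = 220 + 1.196 = 221.2 Ω
I = V / R_total = 181 / 221.2 = 0.8183 A
Voltage across the parallel pair: V_p = I × R_p = 0.8183 × 1.196 = 0.9785 V
R3 is across V_p, so use P = V²/R for that branch.
P_R3 = (0.9785)² / 1.20 = 0.7978 W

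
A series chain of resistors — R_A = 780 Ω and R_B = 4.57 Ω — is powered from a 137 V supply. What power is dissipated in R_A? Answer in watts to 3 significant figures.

23.8 W

Since the resistors are in series they all carry the loop current I = V/R_total; the power in any one is I²R.
R_total = 780 + 4.57 = 784.6 Ω
I = V / R_total = 137 / 784.6 = 0.1746 A
P_R_A = I² × R_A = (0.1746)² × 780 = 23.78 W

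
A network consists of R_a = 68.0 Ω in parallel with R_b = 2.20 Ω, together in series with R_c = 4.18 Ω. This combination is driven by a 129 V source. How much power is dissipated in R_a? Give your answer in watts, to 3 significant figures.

Collapse the R_a‖R_b pair into one equivalent R_p; then R_p and R_c form a series string.
R_p = (68.0×2.20)/(68.0+2.20) = 2.131 Ω
R_total = R_p + 4.18 = 2.131 + 4.18 = 6.311 Ω
I = V / R_total = 129 / 6.311 = 20.44 A
Voltage across the parallel pair: V_p = I × R_p = 20.44 × 2.131 = 43.56 V
Use P = V²/R for R_a with V = V_p.
P_R_a = (43.56)² / 68.0 = 27.90 W

27.9 W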